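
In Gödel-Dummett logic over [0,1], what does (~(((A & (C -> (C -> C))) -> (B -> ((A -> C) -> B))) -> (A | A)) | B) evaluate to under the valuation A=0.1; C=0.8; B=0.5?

(C -> C): 0.8 ≤ 0.8, so result = 1
(C -> (C -> C)): 0.8 ≤ 1, so result = 1
(A & (C -> (C -> C))) = min(0.1, 1) = 0.1
(A -> C): 0.1 ≤ 0.8, so result = 1
((A -> C) -> B): 1 > 0.5, so result = 0.5
(B -> ((A -> C) -> B)): 0.5 ≤ 0.5, so result = 1
((A & (C -> (C -> C))) -> (B -> ((A -> C) -> B))): 0.1 ≤ 1, so result = 1
(A | A) = max(0.1, 0.1) = 0.1
(((A & (C -> (C -> C))) -> (B -> ((A -> C) -> B))) -> (A | A)): 1 > 0.1, so result = 0.1
~(((A & (C -> (C -> C))) -> (B -> ((A -> C) -> B))) -> (A | A)): Gödel ¬ of 0.1 = 0 (operand ≠ 0)
(~(((A & (C -> (C -> C))) -> (B -> ((A -> C) -> B))) -> (A | A)) | B) = max(0, 0.5) = 0.5

0.50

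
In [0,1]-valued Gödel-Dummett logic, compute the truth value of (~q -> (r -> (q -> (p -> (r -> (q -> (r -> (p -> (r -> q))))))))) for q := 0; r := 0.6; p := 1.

1.00

~q: Gödel ¬ of 0 = 1 (operand is 0)
(r -> q): 0.6 > 0, so result = 0
(p -> (r -> q)): 1 > 0, so result = 0
(r -> (p -> (r -> q))): 0.6 > 0, so result = 0
(q -> (r -> (p -> (r -> q)))): 0 ≤ 0, so result = 1
(r -> (q -> (r -> (p -> (r -> q))))): 0.6 ≤ 1, so result = 1
(p -> (r -> (q -> (r -> (p -> (r -> q)))))): 1 ≤ 1, so result = 1
(q -> (p -> (r -> (q -> (r -> (p -> (r -> q))))))): 0 ≤ 1, so result = 1
(r -> (q -> (p -> (r -> (q -> (r -> (p -> (r -> q)))))))): 0.6 ≤ 1, so result = 1
(~q -> (r -> (q -> (p -> (r -> (q -> (r -> (p -> (r -> q))))))))): 1 ≤ 1, so result = 1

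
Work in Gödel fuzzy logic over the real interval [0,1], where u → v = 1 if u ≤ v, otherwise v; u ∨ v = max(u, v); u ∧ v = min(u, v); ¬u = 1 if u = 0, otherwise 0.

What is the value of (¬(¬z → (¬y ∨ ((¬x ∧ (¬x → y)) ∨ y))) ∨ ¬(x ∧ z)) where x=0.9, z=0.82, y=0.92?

0.00

¬z: Gödel ¬ of 0.82 = 0 (operand ≠ 0)
¬y: Gödel ¬ of 0.92 = 0 (operand ≠ 0)
¬x: Gödel ¬ of 0.9 = 0 (operand ≠ 0)
¬x: Gödel ¬ of 0.9 = 0 (operand ≠ 0)
(¬x → y): 0 ≤ 0.92, so result = 1
(¬x ∧ (¬x → y)) = min(0, 1) = 0
((¬x ∧ (¬x → y)) ∨ y) = max(0, 0.92) = 0.92
(¬y ∨ ((¬x ∧ (¬x → y)) ∨ y)) = max(0, 0.92) = 0.92
(¬z → (¬y ∨ ((¬x ∧ (¬x → y)) ∨ y))): 0 ≤ 0.92, so result = 1
¬(¬z → (¬y ∨ ((¬x ∧ (¬x → y)) ∨ y))): Gödel ¬ of 1 = 0 (operand ≠ 0)
(x ∧ z) = min(0.9, 0.82) = 0.82
¬(x ∧ z): Gödel ¬ of 0.82 = 0 (operand ≠ 0)
(¬(¬z → (¬y ∨ ((¬x ∧ (¬x → y)) ∨ y))) ∨ ¬(x ∧ z)) = max(0, 0) = 0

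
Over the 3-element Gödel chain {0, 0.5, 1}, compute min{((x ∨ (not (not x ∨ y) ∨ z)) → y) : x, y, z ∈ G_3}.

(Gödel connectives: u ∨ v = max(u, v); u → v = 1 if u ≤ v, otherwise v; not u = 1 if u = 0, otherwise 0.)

The minimum is attained at x = 0, y = 0, z = 0.5:
  not x: Gödel ¬ of 0 = 1 (operand is 0)
  (not x ∨ y) = max(1, 0) = 1
  not (not x ∨ y): Gödel ¬ of 1 = 0 (operand ≠ 0)
  (not (not x ∨ y) ∨ z) = max(0, 0.5) = 0.5
  (x ∨ (not (not x ∨ y) ∨ z)) = max(0, 0.5) = 0.5
  ((x ∨ (not (not x ∨ y) ∨ z)) → y): 0.5 > 0, so result = 0
Checking all 27 assignments confirms none give a value below 0.00.

0.00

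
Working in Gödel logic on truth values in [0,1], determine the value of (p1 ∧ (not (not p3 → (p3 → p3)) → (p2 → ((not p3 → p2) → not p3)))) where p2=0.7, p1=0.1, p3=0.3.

not p3: Gödel ¬ of 0.3 = 0 (operand ≠ 0)
(p3 → p3): 0.3 ≤ 0.3, so result = 1
(not p3 → (p3 → p3)): 0 ≤ 1, so result = 1
not (not p3 → (p3 → p3)): Gödel ¬ of 1 = 0 (operand ≠ 0)
not p3: Gödel ¬ of 0.3 = 0 (operand ≠ 0)
(not p3 → p2): 0 ≤ 0.7, so result = 1
not p3: Gödel ¬ of 0.3 = 0 (operand ≠ 0)
((not p3 → p2) → not p3): 1 > 0, so result = 0
(p2 → ((not p3 → p2) → not p3)): 0.7 > 0, so result = 0
(not (not p3 → (p3 → p3)) → (p2 → ((not p3 → p2) → not p3))): 0 ≤ 0, so result = 1
(p1 ∧ (not (not p3 → (p3 → p3)) → (p2 → ((not p3 → p2) → not p3)))) = min(0.1, 1) = 0.1

0.10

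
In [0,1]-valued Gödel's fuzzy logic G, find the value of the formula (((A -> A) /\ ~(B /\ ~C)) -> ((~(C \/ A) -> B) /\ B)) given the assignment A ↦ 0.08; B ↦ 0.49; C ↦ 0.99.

(A -> A): 0.08 ≤ 0.08, so result = 1
~C: Gödel ¬ of 0.99 = 0 (operand ≠ 0)
(B /\ ~C) = min(0.49, 0) = 0
~(B /\ ~C): Gödel ¬ of 0 = 1 (operand is 0)
((A -> A) /\ ~(B /\ ~C)) = min(1, 1) = 1
(C \/ A) = max(0.99, 0.08) = 0.99
~(C \/ A): Gödel ¬ of 0.99 = 0 (operand ≠ 0)
(~(C \/ A) -> B): 0 ≤ 0.49, so result = 1
((~(C \/ A) -> B) /\ B) = min(1, 0.49) = 0.49
(((A -> A) /\ ~(B /\ ~C)) -> ((~(C \/ A) -> B) /\ B)): 1 > 0.49, so result = 0.49

0.49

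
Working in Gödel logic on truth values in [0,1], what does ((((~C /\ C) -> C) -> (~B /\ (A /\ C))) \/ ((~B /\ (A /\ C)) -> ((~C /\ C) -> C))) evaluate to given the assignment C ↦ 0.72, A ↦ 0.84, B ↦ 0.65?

1.00

~C: Gödel ¬ of 0.72 = 0 (operand ≠ 0)
(~C /\ C) = min(0, 0.72) = 0
((~C /\ C) -> C): 0 ≤ 0.72, so result = 1
~B: Gödel ¬ of 0.65 = 0 (operand ≠ 0)
(A /\ C) = min(0.84, 0.72) = 0.72
(~B /\ (A /\ C)) = min(0, 0.72) = 0
(((~C /\ C) -> C) -> (~B /\ (A /\ C))): 1 > 0, so result = 0
~B: Gödel ¬ of 0.65 = 0 (operand ≠ 0)
(A /\ C) = min(0.84, 0.72) = 0.72
(~B /\ (A /\ C)) = min(0, 0.72) = 0
~C: Gödel ¬ of 0.72 = 0 (operand ≠ 0)
(~C /\ C) = min(0, 0.72) = 0
((~C /\ C) -> C): 0 ≤ 0.72, so result = 1
((~B /\ (A /\ C)) -> ((~C /\ C) -> C)): 0 ≤ 1, so result = 1
((((~C /\ C) -> C) -> (~B /\ (A /\ C))) \/ ((~B /\ (A /\ C)) -> ((~C /\ C) -> C))) = max(0, 1) = 1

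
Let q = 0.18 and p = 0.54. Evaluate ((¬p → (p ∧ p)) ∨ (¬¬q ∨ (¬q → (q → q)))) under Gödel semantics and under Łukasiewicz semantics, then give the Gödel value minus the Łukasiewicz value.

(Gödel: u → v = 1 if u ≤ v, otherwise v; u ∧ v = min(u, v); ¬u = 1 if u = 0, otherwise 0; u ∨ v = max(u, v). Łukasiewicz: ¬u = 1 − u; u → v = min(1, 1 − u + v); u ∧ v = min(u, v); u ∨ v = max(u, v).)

0.00

Gödel evaluation:
  ¬p: Gödel ¬ of 0.54 = 0 (operand ≠ 0)
  (p ∧ p) = min(0.54, 0.54) = 0.54
  (¬p → (p ∧ p)): 0 ≤ 0.54, so result = 1
  ¬q: Gödel ¬ of 0.18 = 0 (operand ≠ 0)
  ¬¬q: Gödel ¬ of 0 = 1 (operand is 0)
  ¬q: Gödel ¬ of 0.18 = 0 (operand ≠ 0)
  (q → q): 0.18 ≤ 0.18, so result = 1
  (¬q → (q → q)): 0 ≤ 1, so result = 1
  (¬¬q ∨ (¬q → (q → q))) = max(1, 1) = 1
  ((¬p → (p ∧ p)) ∨ (¬¬q ∨ (¬q → (q → q)))) = max(1, 1) = 1
  Gödel value = 1
Łukasiewicz evaluation:
  ¬p: Łukasiewicz ¬ gives 1 − 0.54 = 0.46
  (p ∧ p) = min(0.54, 0.54) = 0.54
  (¬p → (p ∧ p)): min(1, 1 − 0.46 + 0.54) = 1
  ¬q: Łukasiewicz ¬ gives 1 − 0.18 = 0.82
  ¬¬q: Łukasiewicz ¬ gives 1 − 0.82 = 0.18
  ¬q: Łukasiewicz ¬ gives 1 − 0.18 = 0.82
  (q → q): min(1, 1 − 0.18 + 0.18) = 1
  (¬q → (q → q)): min(1, 1 − 0.82 + 1) = 1
  (¬¬q ∨ (¬q → (q → q))) = max(0.18, 1) = 1
  ((¬p → (p ∧ p)) ∨ (¬¬q ∨ (¬q → (q → q)))) = max(1, 1) = 1
  Łukasiewicz value = 1
Difference: 1 − 1 = 0.00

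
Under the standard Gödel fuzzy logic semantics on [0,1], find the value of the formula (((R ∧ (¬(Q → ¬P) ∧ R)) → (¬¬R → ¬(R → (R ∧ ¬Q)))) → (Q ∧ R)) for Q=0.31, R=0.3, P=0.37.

¬P: Gödel ¬ of 0.37 = 0 (operand ≠ 0)
(Q → ¬P): 0.31 > 0, so result = 0
¬(Q → ¬P): Gödel ¬ of 0 = 1 (operand is 0)
(¬(Q → ¬P) ∧ R) = min(1, 0.3) = 0.3
(R ∧ (¬(Q → ¬P) ∧ R)) = min(0.3, 0.3) = 0.3
¬R: Gödel ¬ of 0.3 = 0 (operand ≠ 0)
¬¬R: Gödel ¬ of 0 = 1 (operand is 0)
¬Q: Gödel ¬ of 0.31 = 0 (operand ≠ 0)
(R ∧ ¬Q) = min(0.3, 0) = 0
(R → (R ∧ ¬Q)): 0.3 > 0, so result = 0
¬(R → (R ∧ ¬Q)): Gödel ¬ of 0 = 1 (operand is 0)
(¬¬R → ¬(R → (R ∧ ¬Q))): 1 ≤ 1, so result = 1
((R ∧ (¬(Q → ¬P) ∧ R)) → (¬¬R → ¬(R → (R ∧ ¬Q)))): 0.3 ≤ 1, so result = 1
(Q ∧ R) = min(0.31, 0.3) = 0.3
(((R ∧ (¬(Q → ¬P) ∧ R)) → (¬¬R → ¬(R → (R ∧ ¬Q)))) → (Q ∧ R)): 1 > 0.3, so result = 0.3

0.30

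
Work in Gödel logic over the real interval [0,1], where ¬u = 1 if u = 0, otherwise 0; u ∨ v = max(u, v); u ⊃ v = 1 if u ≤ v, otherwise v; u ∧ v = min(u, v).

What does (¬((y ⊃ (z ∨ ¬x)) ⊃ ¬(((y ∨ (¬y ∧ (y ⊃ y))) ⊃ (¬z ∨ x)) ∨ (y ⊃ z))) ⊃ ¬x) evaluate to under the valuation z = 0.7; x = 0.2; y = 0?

¬x: Gödel ¬ of 0.2 = 0 (operand ≠ 0)
(z ∨ ¬x) = max(0.7, 0) = 0.7
(y ⊃ (z ∨ ¬x)): 0 ≤ 0.7, so result = 1
¬y: Gödel ¬ of 0 = 1 (operand is 0)
(y ⊃ y): 0 ≤ 0, so result = 1
(¬y ∧ (y ⊃ y)) = min(1, 1) = 1
(y ∨ (¬y ∧ (y ⊃ y))) = max(0, 1) = 1
¬z: Gödel ¬ of 0.7 = 0 (operand ≠ 0)
(¬z ∨ x) = max(0, 0.2) = 0.2
((y ∨ (¬y ∧ (y ⊃ y))) ⊃ (¬z ∨ x)): 1 > 0.2, so result = 0.2
(y ⊃ z): 0 ≤ 0.7, so result = 1
(((y ∨ (¬y ∧ (y ⊃ y))) ⊃ (¬z ∨ x)) ∨ (y ⊃ z)) = max(0.2, 1) = 1
¬(((y ∨ (¬y ∧ (y ⊃ y))) ⊃ (¬z ∨ x)) ∨ (y ⊃ z)): Gödel ¬ of 1 = 0 (operand ≠ 0)
((y ⊃ (z ∨ ¬x)) ⊃ ¬(((y ∨ (¬y ∧ (y ⊃ y))) ⊃ (¬z ∨ x)) ∨ (y ⊃ z))): 1 > 0, so result = 0
¬((y ⊃ (z ∨ ¬x)) ⊃ ¬(((y ∨ (¬y ∧ (y ⊃ y))) ⊃ (¬z ∨ x)) ∨ (y ⊃ z))): Gödel ¬ of 0 = 1 (operand is 0)
¬x: Gödel ¬ of 0.2 = 0 (operand ≠ 0)
(¬((y ⊃ (z ∨ ¬x)) ⊃ ¬(((y ∨ (¬y ∧ (y ⊃ y))) ⊃ (¬z ∨ x)) ∨ (y ⊃ z))) ⊃ ¬x): 1 > 0, so result = 0

0.00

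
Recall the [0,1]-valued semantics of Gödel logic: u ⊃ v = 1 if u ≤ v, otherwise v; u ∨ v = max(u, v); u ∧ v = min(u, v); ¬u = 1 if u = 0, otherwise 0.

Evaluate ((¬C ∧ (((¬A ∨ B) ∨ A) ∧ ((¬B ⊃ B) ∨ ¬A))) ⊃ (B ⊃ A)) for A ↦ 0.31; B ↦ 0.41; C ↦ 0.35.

¬C: Gödel ¬ of 0.35 = 0 (operand ≠ 0)
¬A: Gödel ¬ of 0.31 = 0 (operand ≠ 0)
(¬A ∨ B) = max(0, 0.41) = 0.41
((¬A ∨ B) ∨ A) = max(0.41, 0.31) = 0.41
¬B: Gödel ¬ of 0.41 = 0 (operand ≠ 0)
(¬B ⊃ B): 0 ≤ 0.41, so result = 1
¬A: Gödel ¬ of 0.31 = 0 (operand ≠ 0)
((¬B ⊃ B) ∨ ¬A) = max(1, 0) = 1
(((¬A ∨ B) ∨ A) ∧ ((¬B ⊃ B) ∨ ¬A)) = min(0.41, 1) = 0.41
(¬C ∧ (((¬A ∨ B) ∨ A) ∧ ((¬B ⊃ B) ∨ ¬A))) = min(0, 0.41) = 0
(B ⊃ A): 0.41 > 0.31, so result = 0.31
((¬C ∧ (((¬A ∨ B) ∨ A) ∧ ((¬B ⊃ B) ∨ ¬A))) ⊃ (B ⊃ A)): 0 ≤ 0.31, so result = 1

1.00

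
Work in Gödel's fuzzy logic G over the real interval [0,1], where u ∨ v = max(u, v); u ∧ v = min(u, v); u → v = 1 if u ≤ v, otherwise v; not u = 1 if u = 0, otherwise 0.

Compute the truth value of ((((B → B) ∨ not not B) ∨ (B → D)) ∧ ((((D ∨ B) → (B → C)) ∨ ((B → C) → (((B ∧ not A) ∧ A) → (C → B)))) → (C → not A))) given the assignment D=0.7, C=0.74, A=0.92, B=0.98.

0.00

(B → B): 0.98 ≤ 0.98, so result = 1
not B: Gödel ¬ of 0.98 = 0 (operand ≠ 0)
not not B: Gödel ¬ of 0 = 1 (operand is 0)
((B → B) ∨ not not B) = max(1, 1) = 1
(B → D): 0.98 > 0.7, so result = 0.7
(((B → B) ∨ not not B) ∨ (B → D)) = max(1, 0.7) = 1
(D ∨ B) = max(0.7, 0.98) = 0.98
(B → C): 0.98 > 0.74, so result = 0.74
((D ∨ B) → (B → C)): 0.98 > 0.74, so result = 0.74
(B → C): 0.98 > 0.74, so result = 0.74
not A: Gödel ¬ of 0.92 = 0 (operand ≠ 0)
(B ∧ not A) = min(0.98, 0) = 0
((B ∧ not A) ∧ A) = min(0, 0.92) = 0
(C → B): 0.74 ≤ 0.98, so result = 1
(((B ∧ not A) ∧ A) → (C → B)): 0 ≤ 1, so result = 1
((B → C) → (((B ∧ not A) ∧ A) → (C → B))): 0.74 ≤ 1, so result = 1
(((D ∨ B) → (B → C)) ∨ ((B → C) → (((B ∧ not A) ∧ A) → (C → B)))) = max(0.74, 1) = 1
not A: Gödel ¬ of 0.92 = 0 (operand ≠ 0)
(C → not A): 0.74 > 0, so result = 0
((((D ∨ B) → (B → C)) ∨ ((B → C) → (((B ∧ not A) ∧ A) → (C → B)))) → (C → not A)): 1 > 0, so result = 0
((((B → B) ∨ not not B) ∨ (B → D)) ∧ ((((D ∨ B) → (B → C)) ∨ ((B → C) → (((B ∧ not A) ∧ A) → (C → B)))) → (C → not A))) = min(1, 0) = 0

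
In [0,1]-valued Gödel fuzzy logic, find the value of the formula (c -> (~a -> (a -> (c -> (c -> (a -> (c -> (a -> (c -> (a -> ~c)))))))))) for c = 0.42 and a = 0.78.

1.00

~a: Gödel ¬ of 0.78 = 0 (operand ≠ 0)
~c: Gödel ¬ of 0.42 = 0 (operand ≠ 0)
(a -> ~c): 0.78 > 0, so result = 0
(c -> (a -> ~c)): 0.42 > 0, so result = 0
(a -> (c -> (a -> ~c))): 0.78 > 0, so result = 0
(c -> (a -> (c -> (a -> ~c)))): 0.42 > 0, so result = 0
(a -> (c -> (a -> (c -> (a -> ~c))))): 0.78 > 0, so result = 0
(c -> (a -> (c -> (a -> (c -> (a -> ~c)))))): 0.42 > 0, so result = 0
(c -> (c -> (a -> (c -> (a -> (c -> (a -> ~c))))))): 0.42 > 0, so result = 0
(a -> (c -> (c -> (a -> (c -> (a -> (c -> (a -> ~c)))))))): 0.78 > 0, so result = 0
(~a -> (a -> (c -> (c -> (a -> (c -> (a -> (c -> (a -> ~c))))))))): 0 ≤ 0, so result = 1
(c -> (~a -> (a -> (c -> (c -> (a -> (c -> (a -> (c -> (a -> ~c)))))))))): 0.42 ≤ 1, so result = 1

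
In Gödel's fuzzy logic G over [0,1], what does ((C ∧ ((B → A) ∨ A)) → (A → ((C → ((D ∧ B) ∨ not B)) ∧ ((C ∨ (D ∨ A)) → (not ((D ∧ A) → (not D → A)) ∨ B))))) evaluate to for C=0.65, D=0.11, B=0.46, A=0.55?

(B → A): 0.46 ≤ 0.55, so result = 1
((B → A) ∨ A) = max(1, 0.55) = 1
(C ∧ ((B → A) ∨ A)) = min(0.65, 1) = 0.65
(D ∧ B) = min(0.11, 0.46) = 0.11
not B: Gödel ¬ of 0.46 = 0 (operand ≠ 0)
((D ∧ B) ∨ not B) = max(0.11, 0) = 0.11
(C → ((D ∧ B) ∨ not B)): 0.65 > 0.11, so result = 0.11
(D ∨ A) = max(0.11, 0.55) = 0.55
(C ∨ (D ∨ A)) = max(0.65, 0.55) = 0.65
(D ∧ A) = min(0.11, 0.55) = 0.11
not D: Gödel ¬ of 0.11 = 0 (operand ≠ 0)
(not D → A): 0 ≤ 0.55, so result = 1
((D ∧ A) → (not D → A)): 0.11 ≤ 1, so result = 1
not ((D ∧ A) → (not D → A)): Gödel ¬ of 1 = 0 (operand ≠ 0)
(not ((D ∧ A) → (not D → A)) ∨ B) = max(0, 0.46) = 0.46
((C ∨ (D ∨ A)) → (not ((D ∧ A) → (not D → A)) ∨ B)): 0.65 > 0.46, so result = 0.46
((C → ((D ∧ B) ∨ not B)) ∧ ((C ∨ (D ∨ A)) → (not ((D ∧ A) → (not D → A)) ∨ B))) = min(0.11, 0.46) = 0.11
(A → ((C → ((D ∧ B) ∨ not B)) ∧ ((C ∨ (D ∨ A)) → (not ((D ∧ A) → (not D → A)) ∨ B)))): 0.55 > 0.11, so result = 0.11
((C ∧ ((B → A) ∨ A)) → (A → ((C → ((D ∧ B) ∨ not B)) ∧ ((C ∨ (D ∨ A)) → (not ((D ∧ A) → (not D → A)) ∨ B))))): 0.65 > 0.11, so result = 0.11

0.11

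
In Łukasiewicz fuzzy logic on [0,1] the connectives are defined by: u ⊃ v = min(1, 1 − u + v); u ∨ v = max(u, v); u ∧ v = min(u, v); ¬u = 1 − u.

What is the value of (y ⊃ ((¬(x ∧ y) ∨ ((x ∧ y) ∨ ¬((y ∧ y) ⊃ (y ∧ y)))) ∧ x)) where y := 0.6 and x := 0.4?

(x ∧ y) = min(0.4, 0.6) = 0.4
¬(x ∧ y): Łukasiewicz ¬ gives 1 − 0.4 = 0.6
(x ∧ y) = min(0.4, 0.6) = 0.4
(y ∧ y) = min(0.6, 0.6) = 0.6
(y ∧ y) = min(0.6, 0.6) = 0.6
((y ∧ y) ⊃ (y ∧ y)): min(1, 1 − 0.6 + 0.6) = 1
¬((y ∧ y) ⊃ (y ∧ y)): Łukasiewicz ¬ gives 1 − 1 = 0
((x ∧ y) ∨ ¬((y ∧ y) ⊃ (y ∧ y))) = max(0.4, 0) = 0.4
(¬(x ∧ y) ∨ ((x ∧ y) ∨ ¬((y ∧ y) ⊃ (y ∧ y)))) = max(0.6, 0.4) = 0.6
((¬(x ∧ y) ∨ ((x ∧ y) ∨ ¬((y ∧ y) ⊃ (y ∧ y)))) ∧ x) = min(0.6, 0.4) = 0.4
(y ⊃ ((¬(x ∧ y) ∨ ((x ∧ y) ∨ ¬((y ∧ y) ⊃ (y ∧ y)))) ∧ x)): min(1, 1 − 0.6 + 0.4) = 0.8

0.80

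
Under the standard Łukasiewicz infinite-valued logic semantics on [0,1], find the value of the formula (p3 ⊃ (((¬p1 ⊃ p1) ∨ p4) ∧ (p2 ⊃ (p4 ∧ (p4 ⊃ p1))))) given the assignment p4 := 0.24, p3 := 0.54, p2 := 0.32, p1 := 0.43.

1.00

¬p1: Łukasiewicz ¬ gives 1 − 0.43 = 0.57
(¬p1 ⊃ p1): min(1, 1 − 0.57 + 0.43) = 0.86
((¬p1 ⊃ p1) ∨ p4) = max(0.86, 0.24) = 0.86
(p4 ⊃ p1): min(1, 1 − 0.24 + 0.43) = 1
(p4 ∧ (p4 ⊃ p1)) = min(0.24, 1) = 0.24
(p2 ⊃ (p4 ∧ (p4 ⊃ p1))): min(1, 1 − 0.32 + 0.24) = 0.92
(((¬p1 ⊃ p1) ∨ p4) ∧ (p2 ⊃ (p4 ∧ (p4 ⊃ p1)))) = min(0.86, 0.92) = 0.86
(p3 ⊃ (((¬p1 ⊃ p1) ∨ p4) ∧ (p2 ⊃ (p4 ∧ (p4 ⊃ p1))))): min(1, 1 − 0.54 + 0.86) = 1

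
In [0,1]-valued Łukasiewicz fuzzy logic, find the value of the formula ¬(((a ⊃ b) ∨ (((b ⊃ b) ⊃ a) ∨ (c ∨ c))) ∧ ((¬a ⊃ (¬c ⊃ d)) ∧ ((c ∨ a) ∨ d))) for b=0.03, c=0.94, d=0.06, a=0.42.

(a ⊃ b): min(1, 1 − 0.42 + 0.03) = 0.61
(b ⊃ b): min(1, 1 − 0.03 + 0.03) = 1
((b ⊃ b) ⊃ a): min(1, 1 − 1 + 0.42) = 0.42
(c ∨ c) = max(0.94, 0.94) = 0.94
(((b ⊃ b) ⊃ a) ∨ (c ∨ c)) = max(0.42, 0.94) = 0.94
((a ⊃ b) ∨ (((b ⊃ b) ⊃ a) ∨ (c ∨ c))) = max(0.61, 0.94) = 0.94
¬a: Łukasiewicz ¬ gives 1 − 0.42 = 0.58
¬c: Łukasiewicz ¬ gives 1 − 0.94 = 0.06
(¬c ⊃ d): min(1, 1 − 0.06 + 0.06) = 1
(¬a ⊃ (¬c ⊃ d)): min(1, 1 − 0.58 + 1) = 1
(c ∨ a) = max(0.94, 0.42) = 0.94
((c ∨ a) ∨ d) = max(0.94, 0.06) = 0.94
((¬a ⊃ (¬c ⊃ d)) ∧ ((c ∨ a) ∨ d)) = min(1, 0.94) = 0.94
(((a ⊃ b) ∨ (((b ⊃ b) ⊃ a) ∨ (c ∨ c))) ∧ ((¬a ⊃ (¬c ⊃ d)) ∧ ((c ∨ a) ∨ d))) = min(0.94, 0.94) = 0.94
¬(((a ⊃ b) ∨ (((b ⊃ b) ⊃ a) ∨ (c ∨ c))) ∧ ((¬a ⊃ (¬c ⊃ d)) ∧ ((c ∨ a) ∨ d))): Łukasiewicz ¬ gives 1 − 0.94 = 0.06

0.06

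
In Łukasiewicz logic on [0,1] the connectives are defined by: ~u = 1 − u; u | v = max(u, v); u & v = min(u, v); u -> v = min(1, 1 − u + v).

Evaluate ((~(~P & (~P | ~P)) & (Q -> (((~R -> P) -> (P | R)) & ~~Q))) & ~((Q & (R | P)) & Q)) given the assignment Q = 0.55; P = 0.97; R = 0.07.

~P: Łukasiewicz ¬ gives 1 − 0.97 = 0.03
~P: Łukasiewicz ¬ gives 1 − 0.97 = 0.03
~P: Łukasiewicz ¬ gives 1 − 0.97 = 0.03
(~P | ~P) = max(0.03, 0.03) = 0.03
(~P & (~P | ~P)) = min(0.03, 0.03) = 0.03
~(~P & (~P | ~P)): Łukasiewicz ¬ gives 1 − 0.03 = 0.97
~R: Łukasiewicz ¬ gives 1 − 0.07 = 0.93
(~R -> P): min(1, 1 − 0.93 + 0.97) = 1
(P | R) = max(0.97, 0.07) = 0.97
((~R -> P) -> (P | R)): min(1, 1 − 1 + 0.97) = 0.97
~Q: Łukasiewicz ¬ gives 1 − 0.55 = 0.45
~~Q: Łukasiewicz ¬ gives 1 − 0.45 = 0.55
(((~R -> P) -> (P | R)) & ~~Q) = min(0.97, 0.55) = 0.55
(Q -> (((~R -> P) -> (P | R)) & ~~Q)): min(1, 1 − 0.55 + 0.55) = 1
(~(~P & (~P | ~P)) & (Q -> (((~R -> P) -> (P | R)) & ~~Q))) = min(0.97, 1) = 0.97
(R | P) = max(0.07, 0.97) = 0.97
(Q & (R | P)) = min(0.55, 0.97) = 0.55
((Q & (R | P)) & Q) = min(0.55, 0.55) = 0.55
~((Q & (R | P)) & Q): Łukasiewicz ¬ gives 1 − 0.55 = 0.45
((~(~P & (~P | ~P)) & (Q -> (((~R -> P) -> (P | R)) & ~~Q))) & ~((Q & (R | P)) & Q)) = min(0.97, 0.45) = 0.45

0.45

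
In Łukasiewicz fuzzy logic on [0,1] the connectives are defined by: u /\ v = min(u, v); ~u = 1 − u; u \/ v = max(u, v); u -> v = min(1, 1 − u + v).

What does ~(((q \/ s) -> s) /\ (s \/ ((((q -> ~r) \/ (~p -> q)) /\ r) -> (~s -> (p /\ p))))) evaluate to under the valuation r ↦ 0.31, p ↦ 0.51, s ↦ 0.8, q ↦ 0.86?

0.06

(q \/ s) = max(0.86, 0.8) = 0.86
((q \/ s) -> s): min(1, 1 − 0.86 + 0.8) = 0.94
~r: Łukasiewicz ¬ gives 1 − 0.31 = 0.69
(q -> ~r): min(1, 1 − 0.86 + 0.69) = 0.83
~p: Łukasiewicz ¬ gives 1 − 0.51 = 0.49
(~p -> q): min(1, 1 − 0.49 + 0.86) = 1
((q -> ~r) \/ (~p -> q)) = max(0.83, 1) = 1
(((q -> ~r) \/ (~p -> q)) /\ r) = min(1, 0.31) = 0.31
~s: Łukasiewicz ¬ gives 1 − 0.8 = 0.2
(p /\ p) = min(0.51, 0.51) = 0.51
(~s -> (p /\ p)): min(1, 1 − 0.2 + 0.51) = 1
((((q -> ~r) \/ (~p -> q)) /\ r) -> (~s -> (p /\ p))): min(1, 1 − 0.31 + 1) = 1
(s \/ ((((q -> ~r) \/ (~p -> q)) /\ r) -> (~s -> (p /\ p)))) = max(0.8, 1) = 1
(((q \/ s) -> s) /\ (s \/ ((((q -> ~r) \/ (~p -> q)) /\ r) -> (~s -> (p /\ p))))) = min(0.94, 1) = 0.94
~(((q \/ s) -> s) /\ (s \/ ((((q -> ~r) \/ (~p -> q)) /\ r) -> (~s -> (p /\ p))))): Łukasiewicz ¬ gives 1 − 0.94 = 0.06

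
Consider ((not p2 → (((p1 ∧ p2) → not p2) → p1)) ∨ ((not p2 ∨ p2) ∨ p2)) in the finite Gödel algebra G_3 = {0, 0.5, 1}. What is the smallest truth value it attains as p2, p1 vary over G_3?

1.00

Every assignment gives 1. For instance at p2 = 0, p1 = 0:
  not p2: Gödel ¬ of 0 = 1 (operand is 0)
  (p1 ∧ p2) = min(0, 0) = 0
  not p2: Gödel ¬ of 0 = 1 (operand is 0)
  ((p1 ∧ p2) → not p2): 0 ≤ 1, so result = 1
  (((p1 ∧ p2) → not p2) → p1): 1 > 0, so result = 0
  (not p2 → (((p1 ∧ p2) → not p2) → p1)): 1 > 0, so result = 0
  not p2: Gödel ¬ of 0 = 1 (operand is 0)
  (not p2 ∨ p2) = max(1, 0) = 1
  ((not p2 ∨ p2) ∨ p2) = max(1, 0) = 1
  ((not p2 → (((p1 ∧ p2) → not p2) → p1)) ∨ ((not p2 ∨ p2) ∨ p2)) = max(0, 1) = 1
All 9 assignments give value 1 — the formula is a G_3-tautology.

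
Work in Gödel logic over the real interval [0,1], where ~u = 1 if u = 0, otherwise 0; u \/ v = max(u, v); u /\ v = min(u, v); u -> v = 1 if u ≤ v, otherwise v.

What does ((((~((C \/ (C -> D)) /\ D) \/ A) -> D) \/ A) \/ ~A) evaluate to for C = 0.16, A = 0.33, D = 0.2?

0.33

(C -> D): 0.16 ≤ 0.2, so result = 1
(C \/ (C -> D)) = max(0.16, 1) = 1
((C \/ (C -> D)) /\ D) = min(1, 0.2) = 0.2
~((C \/ (C -> D)) /\ D): Gödel ¬ of 0.2 = 0 (operand ≠ 0)
(~((C \/ (C -> D)) /\ D) \/ A) = max(0, 0.33) = 0.33
((~((C \/ (C -> D)) /\ D) \/ A) -> D): 0.33 > 0.2, so result = 0.2
(((~((C \/ (C -> D)) /\ D) \/ A) -> D) \/ A) = max(0.2, 0.33) = 0.33
~A: Gödel ¬ of 0.33 = 0 (operand ≠ 0)
((((~((C \/ (C -> D)) /\ D) \/ A) -> D) \/ A) \/ ~A) = max(0.33, 0) = 0.33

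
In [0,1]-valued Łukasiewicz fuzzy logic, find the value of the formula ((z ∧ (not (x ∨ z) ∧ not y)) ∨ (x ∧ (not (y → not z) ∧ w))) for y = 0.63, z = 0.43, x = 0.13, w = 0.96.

(x ∨ z) = max(0.13, 0.43) = 0.43
not (x ∨ z): Łukasiewicz ¬ gives 1 − 0.43 = 0.57
not y: Łukasiewicz ¬ gives 1 − 0.63 = 0.37
(not (x ∨ z) ∧ not y) = min(0.57, 0.37) = 0.37
(z ∧ (not (x ∨ z) ∧ not y)) = min(0.43, 0.37) = 0.37
not z: Łukasiewicz ¬ gives 1 − 0.43 = 0.57
(y → not z): min(1, 1 − 0.63 + 0.57) = 0.94
not (y → not z): Łukasiewicz ¬ gives 1 − 0.94 = 0.06
(not (y → not z) ∧ w) = min(0.06, 0.96) = 0.06
(x ∧ (not (y → not z) ∧ w)) = min(0.13, 0.06) = 0.06
((z ∧ (not (x ∨ z) ∧ not y)) ∨ (x ∧ (not (y → not z) ∧ w))) = max(0.37, 0.06) = 0.37

0.37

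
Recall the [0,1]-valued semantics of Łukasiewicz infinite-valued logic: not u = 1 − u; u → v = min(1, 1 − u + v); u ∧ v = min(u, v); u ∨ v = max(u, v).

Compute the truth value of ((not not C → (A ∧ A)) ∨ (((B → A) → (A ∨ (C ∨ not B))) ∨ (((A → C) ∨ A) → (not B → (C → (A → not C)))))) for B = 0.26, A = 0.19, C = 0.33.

1.00

not C: Łukasiewicz ¬ gives 1 − 0.33 = 0.67
not not C: Łukasiewicz ¬ gives 1 − 0.67 = 0.33
(A ∧ A) = min(0.19, 0.19) = 0.19
(not not C → (A ∧ A)): min(1, 1 − 0.33 + 0.19) = 0.86
(B → A): min(1, 1 − 0.26 + 0.19) = 0.93
not B: Łukasiewicz ¬ gives 1 − 0.26 = 0.74
(C ∨ not B) = max(0.33, 0.74) = 0.74
(A ∨ (C ∨ not B)) = max(0.19, 0.74) = 0.74
((B → A) → (A ∨ (C ∨ not B))): min(1, 1 − 0.93 + 0.74) = 0.81
(A → C): min(1, 1 − 0.19 + 0.33) = 1
((A → C) ∨ A) = max(1, 0.19) = 1
not B: Łukasiewicz ¬ gives 1 − 0.26 = 0.74
not C: Łukasiewicz ¬ gives 1 − 0.33 = 0.67
(A → not C): min(1, 1 − 0.19 + 0.67) = 1
(C → (A → not C)): min(1, 1 − 0.33 + 1) = 1
(not B → (C → (A → not C))): min(1, 1 − 0.74 + 1) = 1
(((A → C) ∨ A) → (not B → (C → (A → not C)))): min(1, 1 − 1 + 1) = 1
(((B → A) → (A ∨ (C ∨ not B))) ∨ (((A → C) ∨ A) → (not B → (C → (A → not C))))) = max(0.81, 1) = 1
((not not C → (A ∧ A)) ∨ (((B → A) → (A ∨ (C ∨ not B))) ∨ (((A → C) ∨ A) → (not B → (C → (A → not C)))))) = max(0.86, 1) = 1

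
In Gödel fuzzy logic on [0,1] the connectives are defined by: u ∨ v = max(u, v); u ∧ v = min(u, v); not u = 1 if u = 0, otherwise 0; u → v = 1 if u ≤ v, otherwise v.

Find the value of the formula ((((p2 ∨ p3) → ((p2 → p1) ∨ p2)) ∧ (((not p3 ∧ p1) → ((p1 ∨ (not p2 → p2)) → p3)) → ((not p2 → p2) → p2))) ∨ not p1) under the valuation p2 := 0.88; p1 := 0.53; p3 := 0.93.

(p2 ∨ p3) = max(0.88, 0.93) = 0.93
(p2 → p1): 0.88 > 0.53, so result = 0.53
((p2 → p1) ∨ p2) = max(0.53, 0.88) = 0.88
((p2 ∨ p3) → ((p2 → p1) ∨ p2)): 0.93 > 0.88, so result = 0.88
not p3: Gödel ¬ of 0.93 = 0 (operand ≠ 0)
(not p3 ∧ p1) = min(0, 0.53) = 0
not p2: Gödel ¬ of 0.88 = 0 (operand ≠ 0)
(not p2 → p2): 0 ≤ 0.88, so result = 1
(p1 ∨ (not p2 → p2)) = max(0.53, 1) = 1
((p1 ∨ (not p2 → p2)) → p3): 1 > 0.93, so result = 0.93
((not p3 ∧ p1) → ((p1 ∨ (not p2 → p2)) → p3)): 0 ≤ 0.93, so result = 1
not p2: Gödel ¬ of 0.88 = 0 (operand ≠ 0)
(not p2 → p2): 0 ≤ 0.88, so result = 1
((not p2 → p2) → p2): 1 > 0.88, so result = 0.88
(((not p3 ∧ p1) → ((p1 ∨ (not p2 → p2)) → p3)) → ((not p2 → p2) → p2)): 1 > 0.88, so result = 0.88
(((p2 ∨ p3) → ((p2 → p1) ∨ p2)) ∧ (((not p3 ∧ p1) → ((p1 ∨ (not p2 → p2)) → p3)) → ((not p2 → p2) → p2))) = min(0.88, 0.88) = 0.88
not p1: Gödel ¬ of 0.53 = 0 (operand ≠ 0)
((((p2 ∨ p3) → ((p2 → p1) ∨ p2)) ∧ (((not p3 ∧ p1) → ((p1 ∨ (not p2 → p2)) → p3)) → ((not p2 → p2) → p2))) ∨ not p1) = max(0.88, 0) = 0.88

0.88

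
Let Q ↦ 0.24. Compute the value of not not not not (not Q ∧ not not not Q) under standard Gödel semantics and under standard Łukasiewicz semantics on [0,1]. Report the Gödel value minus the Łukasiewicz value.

-0.76

Gödel evaluation:
  not Q: Gödel ¬ of 0.24 = 0 (operand ≠ 0)
  not Q: Gödel ¬ of 0.24 = 0 (operand ≠ 0)
  not not Q: Gödel ¬ of 0 = 1 (operand is 0)
  not not not Q: Gödel ¬ of 1 = 0 (operand ≠ 0)
  (not Q ∧ not not not Q) = min(0, 0) = 0
  not (not Q ∧ not not not Q): Gödel ¬ of 0 = 1 (operand is 0)
  not not (not Q ∧ not not not Q): Gödel ¬ of 1 = 0 (operand ≠ 0)
  not not not (not Q ∧ not not not Q): Gödel ¬ of 0 = 1 (operand is 0)
  not not not not (not Q ∧ not not not Q): Gödel ¬ of 1 = 0 (operand ≠ 0)
  Gödel value = 0
Łukasiewicz evaluation:
  not Q: Łukasiewicz ¬ gives 1 − 0.24 = 0.76
  not Q: Łukasiewicz ¬ gives 1 − 0.24 = 0.76
  not not Q: Łukasiewicz ¬ gives 1 − 0.76 = 0.24
  not not not Q: Łukasiewicz ¬ gives 1 − 0.24 = 0.76
  (not Q ∧ not not not Q) = min(0.76, 0.76) = 0.76
  not (not Q ∧ not not not Q): Łukasiewicz ¬ gives 1 − 0.76 = 0.24
  not not (not Q ∧ not not not Q): Łukasiewicz ¬ gives 1 − 0.24 = 0.76
  not not not (not Q ∧ not not not Q): Łukasiewicz ¬ gives 1 − 0.76 = 0.24
  not not not not (not Q ∧ not not not Q): Łukasiewicz ¬ gives 1 − 0.24 = 0.76
  Łukasiewicz value = 0.76
Difference: 0 − 0.76 = -0.76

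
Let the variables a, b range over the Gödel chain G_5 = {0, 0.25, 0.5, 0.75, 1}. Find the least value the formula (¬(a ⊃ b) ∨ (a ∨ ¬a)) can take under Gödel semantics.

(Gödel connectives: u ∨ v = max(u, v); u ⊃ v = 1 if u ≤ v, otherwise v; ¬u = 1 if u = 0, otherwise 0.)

The minimum is attained at a = 0.25, b = 0.25:
  (a ⊃ b): 0.25 ≤ 0.25, so result = 1
  ¬(a ⊃ b): Gödel ¬ of 1 = 0 (operand ≠ 0)
  ¬a: Gödel ¬ of 0.25 = 0 (operand ≠ 0)
  (a ∨ ¬a) = max(0.25, 0) = 0.25
  (¬(a ⊃ b) ∨ (a ∨ ¬a)) = max(0, 0.25) = 0.25
Checking all 25 assignments confirms none give a value below 0.25.

0.25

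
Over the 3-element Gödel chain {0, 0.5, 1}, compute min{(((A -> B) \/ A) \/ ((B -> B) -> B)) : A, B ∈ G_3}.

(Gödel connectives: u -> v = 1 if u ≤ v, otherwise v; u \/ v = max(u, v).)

The minimum is attained at A = 0.5, B = 0:
  (A -> B): 0.5 > 0, so result = 0
  ((A -> B) \/ A) = max(0, 0.5) = 0.5
  (B -> B): 0 ≤ 0, so result = 1
  ((B -> B) -> B): 1 > 0, so result = 0
  (((A -> B) \/ A) \/ ((B -> B) -> B)) = max(0.5, 0) = 0.5
Checking all 9 assignments confirms none give a value below 0.50.

0.50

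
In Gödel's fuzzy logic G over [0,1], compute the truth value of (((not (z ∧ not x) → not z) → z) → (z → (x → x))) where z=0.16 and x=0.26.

not x: Gödel ¬ of 0.26 = 0 (operand ≠ 0)
(z ∧ not x) = min(0.16, 0) = 0
not (z ∧ not x): Gödel ¬ of 0 = 1 (operand is 0)
not z: Gödel ¬ of 0.16 = 0 (operand ≠ 0)
(not (z ∧ not x) → not z): 1 > 0, so result = 0
((not (z ∧ not x) → not z) → z): 0 ≤ 0.16, so result = 1
(x → x): 0.26 ≤ 0.26, so result = 1
(z → (x → x)): 0.16 ≤ 1, so result = 1
(((not (z ∧ not x) → not z) → z) → (z → (x → x))): 1 ≤ 1, so result = 1

1.00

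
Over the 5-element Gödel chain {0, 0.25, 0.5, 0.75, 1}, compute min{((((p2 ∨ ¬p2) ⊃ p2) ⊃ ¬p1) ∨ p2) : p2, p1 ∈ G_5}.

0.25

The minimum is attained at p2 = 0.25, p1 = 0.25:
  ¬p2: Gödel ¬ of 0.25 = 0 (operand ≠ 0)
  (p2 ∨ ¬p2) = max(0.25, 0) = 0.25
  ((p2 ∨ ¬p2) ⊃ p2): 0.25 ≤ 0.25, so result = 1
  ¬p1: Gödel ¬ of 0.25 = 0 (operand ≠ 0)
  (((p2 ∨ ¬p2) ⊃ p2) ⊃ ¬p1): 1 > 0, so result = 0
  ((((p2 ∨ ¬p2) ⊃ p2) ⊃ ¬p1) ∨ p2) = max(0, 0.25) = 0.25
Checking all 25 assignments confirms none give a value below 0.25.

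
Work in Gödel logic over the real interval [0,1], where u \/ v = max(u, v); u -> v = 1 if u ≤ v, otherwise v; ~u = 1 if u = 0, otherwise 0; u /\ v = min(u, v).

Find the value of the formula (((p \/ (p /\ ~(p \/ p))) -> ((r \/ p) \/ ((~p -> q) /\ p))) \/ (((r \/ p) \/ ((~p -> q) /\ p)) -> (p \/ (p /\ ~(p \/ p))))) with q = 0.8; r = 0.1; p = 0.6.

(p \/ p) = max(0.6, 0.6) = 0.6
~(p \/ p): Gödel ¬ of 0.6 = 0 (operand ≠ 0)
(p /\ ~(p \/ p)) = min(0.6, 0) = 0
(p \/ (p /\ ~(p \/ p))) = max(0.6, 0) = 0.6
(r \/ p) = max(0.1, 0.6) = 0.6
~p: Gödel ¬ of 0.6 = 0 (operand ≠ 0)
(~p -> q): 0 ≤ 0.8, so result = 1
((~p -> q) /\ p) = min(1, 0.6) = 0.6
((r \/ p) \/ ((~p -> q) /\ p)) = max(0.6, 0.6) = 0.6
((p \/ (p /\ ~(p \/ p))) -> ((r \/ p) \/ ((~p -> q) /\ p))): 0.6 ≤ 0.6, so result = 1
(r \/ p) = max(0.1, 0.6) = 0.6
~p: Gödel ¬ of 0.6 = 0 (operand ≠ 0)
(~p -> q): 0 ≤ 0.8, so result = 1
((~p -> q) /\ p) = min(1, 0.6) = 0.6
((r \/ p) \/ ((~p -> q) /\ p)) = max(0.6, 0.6) = 0.6
(p \/ p) = max(0.6, 0.6) = 0.6
~(p \/ p): Gödel ¬ of 0.6 = 0 (operand ≠ 0)
(p /\ ~(p \/ p)) = min(0.6, 0) = 0
(p \/ (p /\ ~(p \/ p))) = max(0.6, 0) = 0.6
(((r \/ p) \/ ((~p -> q) /\ p)) -> (p \/ (p /\ ~(p \/ p)))): 0.6 ≤ 0.6, so result = 1
(((p \/ (p /\ ~(p \/ p))) -> ((r \/ p) \/ ((~p -> q) /\ p))) \/ (((r \/ p) \/ ((~p -> q) /\ p)) -> (p \/ (p /\ ~(p \/ p))))) = max(1, 1) = 1

1.00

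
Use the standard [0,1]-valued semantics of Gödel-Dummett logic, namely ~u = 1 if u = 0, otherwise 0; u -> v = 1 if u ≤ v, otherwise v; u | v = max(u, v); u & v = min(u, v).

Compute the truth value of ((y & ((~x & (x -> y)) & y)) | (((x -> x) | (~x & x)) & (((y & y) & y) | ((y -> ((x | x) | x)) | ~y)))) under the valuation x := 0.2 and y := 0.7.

~x: Gödel ¬ of 0.2 = 0 (operand ≠ 0)
(x -> y): 0.2 ≤ 0.7, so result = 1
(~x & (x -> y)) = min(0, 1) = 0
((~x & (x -> y)) & y) = min(0, 0.7) = 0
(y & ((~x & (x -> y)) & y)) = min(0.7, 0) = 0
(x -> x): 0.2 ≤ 0.2, so result = 1
~x: Gödel ¬ of 0.2 = 0 (operand ≠ 0)
(~x & x) = min(0, 0.2) = 0
((x -> x) | (~x & x)) = max(1, 0) = 1
(y & y) = min(0.7, 0.7) = 0.7
((y & y) & y) = min(0.7, 0.7) = 0.7
(x | x) = max(0.2, 0.2) = 0.2
((x | x) | x) = max(0.2, 0.2) = 0.2
(y -> ((x | x) | x)): 0.7 > 0.2, so result = 0.2
~y: Gödel ¬ of 0.7 = 0 (operand ≠ 0)
((y -> ((x | x) | x)) | ~y) = max(0.2, 0) = 0.2
(((y & y) & y) | ((y -> ((x | x) | x)) | ~y)) = max(0.7, 0.2) = 0.7
(((x -> x) | (~x & x)) & (((y & y) & y) | ((y -> ((x | x) | x)) | ~y))) = min(1, 0.7) = 0.7
((y & ((~x & (x -> y)) & y)) | (((x -> x) | (~x & x)) & (((y & y) & y) | ((y -> ((x | x) | x)) | ~y)))) = max(0, 0.7) = 0.7

0.70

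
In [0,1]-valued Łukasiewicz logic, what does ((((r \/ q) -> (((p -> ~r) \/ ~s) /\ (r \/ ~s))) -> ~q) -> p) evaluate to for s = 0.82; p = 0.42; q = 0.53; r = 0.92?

0.69

(r \/ q) = max(0.92, 0.53) = 0.92
~r: Łukasiewicz ¬ gives 1 − 0.92 = 0.08
(p -> ~r): min(1, 1 − 0.42 + 0.08) = 0.66
~s: Łukasiewicz ¬ gives 1 − 0.82 = 0.18
((p -> ~r) \/ ~s) = max(0.66, 0.18) = 0.66
~s: Łukasiewicz ¬ gives 1 − 0.82 = 0.18
(r \/ ~s) = max(0.92, 0.18) = 0.92
(((p -> ~r) \/ ~s) /\ (r \/ ~s)) = min(0.66, 0.92) = 0.66
((r \/ q) -> (((p -> ~r) \/ ~s) /\ (r \/ ~s))): min(1, 1 − 0.92 + 0.66) = 0.74
~q: Łukasiewicz ¬ gives 1 − 0.53 = 0.47
(((r \/ q) -> (((p -> ~r) \/ ~s) /\ (r \/ ~s))) -> ~q): min(1, 1 − 0.74 + 0.47) = 0.73
((((r \/ q) -> (((p -> ~r) \/ ~s) /\ (r \/ ~s))) -> ~q) -> p): min(1, 1 − 0.73 + 0.42) = 0.69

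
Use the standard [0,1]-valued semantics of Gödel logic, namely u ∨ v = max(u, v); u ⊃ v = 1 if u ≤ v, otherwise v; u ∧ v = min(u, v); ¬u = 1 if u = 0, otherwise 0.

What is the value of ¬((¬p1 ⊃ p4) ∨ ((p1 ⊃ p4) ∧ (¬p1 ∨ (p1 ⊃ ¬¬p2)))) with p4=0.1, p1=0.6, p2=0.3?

0.00

¬p1: Gödel ¬ of 0.6 = 0 (operand ≠ 0)
(¬p1 ⊃ p4): 0 ≤ 0.1, so result = 1
(p1 ⊃ p4): 0.6 > 0.1, so result = 0.1
¬p1: Gödel ¬ of 0.6 = 0 (operand ≠ 0)
¬p2: Gödel ¬ of 0.3 = 0 (operand ≠ 0)
¬¬p2: Gödel ¬ of 0 = 1 (operand is 0)
(p1 ⊃ ¬¬p2): 0.6 ≤ 1, so result = 1
(¬p1 ∨ (p1 ⊃ ¬¬p2)) = max(0, 1) = 1
((p1 ⊃ p4) ∧ (¬p1 ∨ (p1 ⊃ ¬¬p2))) = min(0.1, 1) = 0.1
((¬p1 ⊃ p4) ∨ ((p1 ⊃ p4) ∧ (¬p1 ∨ (p1 ⊃ ¬¬p2)))) = max(1, 0.1) = 1
¬((¬p1 ⊃ p4) ∨ ((p1 ⊃ p4) ∧ (¬p1 ∨ (p1 ⊃ ¬¬p2)))): Gödel ¬ of 1 = 0 (operand ≠ 0)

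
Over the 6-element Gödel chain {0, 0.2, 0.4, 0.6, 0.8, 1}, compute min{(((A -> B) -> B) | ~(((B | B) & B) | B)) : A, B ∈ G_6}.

0.20

The minimum is attained at A = 0, B = 0.2:
  (A -> B): 0 ≤ 0.2, so result = 1
  ((A -> B) -> B): 1 > 0.2, so result = 0.2
  (B | B) = max(0.2, 0.2) = 0.2
  ((B | B) & B) = min(0.2, 0.2) = 0.2
  (((B | B) & B) | B) = max(0.2, 0.2) = 0.2
  ~(((B | B) & B) | B): Gödel ¬ of 0.2 = 0 (operand ≠ 0)
  (((A -> B) -> B) | ~(((B | B) & B) | B)) = max(0.2, 0) = 0.2
Checking all 36 assignments confirms none give a value below 0.20.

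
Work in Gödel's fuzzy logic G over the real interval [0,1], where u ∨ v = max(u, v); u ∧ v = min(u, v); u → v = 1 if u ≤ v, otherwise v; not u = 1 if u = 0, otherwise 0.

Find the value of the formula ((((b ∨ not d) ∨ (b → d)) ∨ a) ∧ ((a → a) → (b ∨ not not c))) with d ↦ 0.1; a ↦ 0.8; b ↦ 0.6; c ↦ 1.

0.80

not d: Gödel ¬ of 0.1 = 0 (operand ≠ 0)
(b ∨ not d) = max(0.6, 0) = 0.6
(b → d): 0.6 > 0.1, so result = 0.1
((b ∨ not d) ∨ (b → d)) = max(0.6, 0.1) = 0.6
(((b ∨ not d) ∨ (b → d)) ∨ a) = max(0.6, 0.8) = 0.8
(a → a): 0.8 ≤ 0.8, so result = 1
not c: Gödel ¬ of 1 = 0 (operand ≠ 0)
not not c: Gödel ¬ of 0 = 1 (operand is 0)
(b ∨ not not c) = max(0.6, 1) = 1
((a → a) → (b ∨ not not c)): 1 ≤ 1, so result = 1
((((b ∨ not d) ∨ (b → d)) ∨ a) ∧ ((a → a) → (b ∨ not not c))) = min(0.8, 1) = 0.8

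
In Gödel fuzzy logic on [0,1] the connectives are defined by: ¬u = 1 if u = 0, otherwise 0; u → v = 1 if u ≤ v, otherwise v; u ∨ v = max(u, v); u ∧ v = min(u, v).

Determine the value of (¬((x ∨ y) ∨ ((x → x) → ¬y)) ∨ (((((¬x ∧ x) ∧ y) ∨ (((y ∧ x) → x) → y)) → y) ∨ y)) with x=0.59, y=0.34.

(x ∨ y) = max(0.59, 0.34) = 0.59
(x → x): 0.59 ≤ 0.59, so result = 1
¬y: Gödel ¬ of 0.34 = 0 (operand ≠ 0)
((x → x) → ¬y): 1 > 0, so result = 0
((x ∨ y) ∨ ((x → x) → ¬y)) = max(0.59, 0) = 0.59
¬((x ∨ y) ∨ ((x → x) → ¬y)): Gödel ¬ of 0.59 = 0 (operand ≠ 0)
¬x: Gödel ¬ of 0.59 = 0 (operand ≠ 0)
(¬x ∧ x) = min(0, 0.59) = 0
((¬x ∧ x) ∧ y) = min(0, 0.34) = 0
(y ∧ x) = min(0.34, 0.59) = 0.34
((y ∧ x) → x): 0.34 ≤ 0.59, so result = 1
(((y ∧ x) → x) → y): 1 > 0.34, so result = 0.34
(((¬x ∧ x) ∧ y) ∨ (((y ∧ x) → x) → y)) = max(0, 0.34) = 0.34
((((¬x ∧ x) ∧ y) ∨ (((y ∧ x) → x) → y)) → y): 0.34 ≤ 0.34, so result = 1
(((((¬x ∧ x) ∧ y) ∨ (((y ∧ x) → x) → y)) → y) ∨ y) = max(1, 0.34) = 1
(¬((x ∨ y) ∨ ((x → x) → ¬y)) ∨ (((((¬x ∧ x) ∧ y) ∨ (((y ∧ x) → x) → y)) → y) ∨ y)) = max(0, 1) = 1

1.00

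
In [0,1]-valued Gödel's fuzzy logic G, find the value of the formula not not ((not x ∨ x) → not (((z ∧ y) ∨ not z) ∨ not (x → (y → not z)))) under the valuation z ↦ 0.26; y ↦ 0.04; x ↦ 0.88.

not x: Gödel ¬ of 0.88 = 0 (operand ≠ 0)
(not x ∨ x) = max(0, 0.88) = 0.88
(z ∧ y) = min(0.26, 0.04) = 0.04
not z: Gödel ¬ of 0.26 = 0 (operand ≠ 0)
((z ∧ y) ∨ not z) = max(0.04, 0) = 0.04
not z: Gödel ¬ of 0.26 = 0 (operand ≠ 0)
(y → not z): 0.04 > 0, so result = 0
(x → (y → not z)): 0.88 > 0, so result = 0
not (x → (y → not z)): Gödel ¬ of 0 = 1 (operand is 0)
(((z ∧ y) ∨ not z) ∨ not (x → (y → not z))) = max(0.04, 1) = 1
not (((z ∧ y) ∨ not z) ∨ not (x → (y → not z))): Gödel ¬ of 1 = 0 (operand ≠ 0)
((not x ∨ x) → not (((z ∧ y) ∨ not z) ∨ not (x → (y → not z)))): 0.88 > 0, so result = 0
not ((not x ∨ x) → not (((z ∧ y) ∨ not z) ∨ not (x → (y → not z)))): Gödel ¬ of 0 = 1 (operand is 0)
not not ((not x ∨ x) → not (((z ∧ y) ∨ not z) ∨ not (x → (y → not z)))): Gödel ¬ of 1 = 0 (operand ≠ 0)

0.00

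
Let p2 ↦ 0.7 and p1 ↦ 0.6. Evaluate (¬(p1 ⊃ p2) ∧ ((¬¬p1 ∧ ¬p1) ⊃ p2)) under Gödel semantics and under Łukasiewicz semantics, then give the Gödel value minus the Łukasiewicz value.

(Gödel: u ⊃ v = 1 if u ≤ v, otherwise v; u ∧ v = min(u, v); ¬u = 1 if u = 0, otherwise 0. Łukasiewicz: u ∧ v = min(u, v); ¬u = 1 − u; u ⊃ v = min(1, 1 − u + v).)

Gödel evaluation:
  (p1 ⊃ p2): 0.6 ≤ 0.7, so result = 1
  ¬(p1 ⊃ p2): Gödel ¬ of 1 = 0 (operand ≠ 0)
  ¬p1: Gödel ¬ of 0.6 = 0 (operand ≠ 0)
  ¬¬p1: Gödel ¬ of 0 = 1 (operand is 0)
  ¬p1: Gödel ¬ of 0.6 = 0 (operand ≠ 0)
  (¬¬p1 ∧ ¬p1) = min(1, 0) = 0
  ((¬¬p1 ∧ ¬p1) ⊃ p2): 0 ≤ 0.7, so result = 1
  (¬(p1 ⊃ p2) ∧ ((¬¬p1 ∧ ¬p1) ⊃ p2)) = min(0, 1) = 0
  Gödel value = 0
Łukasiewicz evaluation:
  (p1 ⊃ p2): min(1, 1 − 0.6 + 0.7) = 1
  ¬(p1 ⊃ p2): Łukasiewicz ¬ gives 1 − 1 = 0
  ¬p1: Łukasiewicz ¬ gives 1 − 0.6 = 0.4
  ¬¬p1: Łukasiewicz ¬ gives 1 − 0.4 = 0.6
  ¬p1: Łukasiewicz ¬ gives 1 − 0.6 = 0.4
  (¬¬p1 ∧ ¬p1) = min(0.6, 0.4) = 0.4
  ((¬¬p1 ∧ ¬p1) ⊃ p2): min(1, 1 − 0.4 + 0.7) = 1
  (¬(p1 ⊃ p2) ∧ ((¬¬p1 ∧ ¬p1) ⊃ p2)) = min(0, 1) = 0
  Łukasiewicz value = 0
Difference: 0 − 0 = 0.00

0.00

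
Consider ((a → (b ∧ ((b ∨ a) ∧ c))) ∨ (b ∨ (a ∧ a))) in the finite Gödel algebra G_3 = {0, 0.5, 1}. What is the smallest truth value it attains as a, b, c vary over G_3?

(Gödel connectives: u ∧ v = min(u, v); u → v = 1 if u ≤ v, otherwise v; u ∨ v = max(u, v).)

The minimum is attained at a = 0.5, b = 0, c = 0:
  (b ∨ a) = max(0, 0.5) = 0.5
  ((b ∨ a) ∧ c) = min(0.5, 0) = 0
  (b ∧ ((b ∨ a) ∧ c)) = min(0, 0) = 0
  (a → (b ∧ ((b ∨ a) ∧ c))): 0.5 > 0, so result = 0
  (a ∧ a) = min(0.5, 0.5) = 0.5
  (b ∨ (a ∧ a)) = max(0, 0.5) = 0.5
  ((a → (b ∧ ((b ∨ a) ∧ c))) ∨ (b ∨ (a ∧ a))) = max(0, 0.5) = 0.5
Checking all 27 assignments confirms none give a value below 0.50.

0.50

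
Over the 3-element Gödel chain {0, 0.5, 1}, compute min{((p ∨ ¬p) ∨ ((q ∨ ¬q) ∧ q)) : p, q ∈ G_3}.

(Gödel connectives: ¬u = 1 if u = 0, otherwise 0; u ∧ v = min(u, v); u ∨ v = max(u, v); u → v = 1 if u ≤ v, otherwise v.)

The minimum is attained at p = 0.5, q = 0:
  ¬p: Gödel ¬ of 0.5 = 0 (operand ≠ 0)
  (p ∨ ¬p) = max(0.5, 0) = 0.5
  ¬q: Gödel ¬ of 0 = 1 (operand is 0)
  (q ∨ ¬q) = max(0, 1) = 1
  ((q ∨ ¬q) ∧ q) = min(1, 0) = 0
  ((p ∨ ¬p) ∨ ((q ∨ ¬q) ∧ q)) = max(0.5, 0) = 0.5
Checking all 9 assignments confirms none give a value below 0.50.

0.50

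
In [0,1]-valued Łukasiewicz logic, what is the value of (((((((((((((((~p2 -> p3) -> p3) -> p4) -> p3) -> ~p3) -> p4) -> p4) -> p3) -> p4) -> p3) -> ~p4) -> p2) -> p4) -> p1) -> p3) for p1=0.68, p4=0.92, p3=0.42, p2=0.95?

~p2: Łukasiewicz ¬ gives 1 − 0.95 = 0.05
(~p2 -> p3): min(1, 1 − 0.05 + 0.42) = 1
((~p2 -> p3) -> p3): min(1, 1 − 1 + 0.42) = 0.42
(((~p2 -> p3) -> p3) -> p4): min(1, 1 − 0.42 + 0.92) = 1
((((~p2 -> p3) -> p3) -> p4) -> p3): min(1, 1 − 1 + 0.42) = 0.42
~p3: Łukasiewicz ¬ gives 1 − 0.42 = 0.58
(((((~p2 -> p3) -> p3) -> p4) -> p3) -> ~p3): min(1, 1 − 0.42 + 0.58) = 1
((((((~p2 -> p3) -> p3) -> p4) -> p3) -> ~p3) -> p4): min(1, 1 − 1 + 0.92) = 0.92
(((((((~p2 -> p3) -> p3) -> p4) -> p3) -> ~p3) -> p4) -> p4): min(1, 1 − 0.92 + 0.92) = 1
((((((((~p2 -> p3) -> p3) -> p4) -> p3) -> ~p3) -> p4) -> p4) -> p3): min(1, 1 − 1 + 0.42) = 0.42
(((((((((~p2 -> p3) -> p3) -> p4) -> p3) -> ~p3) -> p4) -> p4) -> p3) -> p4): min(1, 1 − 0.42 + 0.92) = 1
((((((((((~p2 -> p3) -> p3) -> p4) -> p3) -> ~p3) -> p4) -> p4) -> p3) -> p4) -> p3): min(1, 1 − 1 + 0.42) = 0.42
~p4: Łukasiewicz ¬ gives 1 − 0.92 = 0.08
(((((((((((~p2 -> p3) -> p3) -> p4) -> p3) -> ~p3) -> p4) -> p4) -> p3) -> p4) -> p3) -> ~p4): min(1, 1 − 0.42 + 0.08) = 0.66
((((((((((((~p2 -> p3) -> p3) -> p4) -> p3) -> ~p3) -> p4) -> p4) -> p3) -> p4) -> p3) -> ~p4) -> p2): min(1, 1 − 0.66 + 0.95) = 1
(((((((((((((~p2 -> p3) -> p3) -> p4) -> p3) -> ~p3) -> p4) -> p4) -> p3) -> p4) -> p3) -> ~p4) -> p2) -> p4): min(1, 1 − 1 + 0.92) = 0.92
((((((((((((((~p2 -> p3) -> p3) -> p4) -> p3) -> ~p3) -> p4) -> p4) -> p3) -> p4) -> p3) -> ~p4) -> p2) -> p4) -> p1): min(1, 1 − 0.92 + 0.68) = 0.76
(((((((((((((((~p2 -> p3) -> p3) -> p4) -> p3) -> ~p3) -> p4) -> p4) -> p3) -> p4) -> p3) -> ~p4) -> p2) -> p4) -> p1) -> p3): min(1, 1 − 0.76 + 0.42) = 0.66

0.66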